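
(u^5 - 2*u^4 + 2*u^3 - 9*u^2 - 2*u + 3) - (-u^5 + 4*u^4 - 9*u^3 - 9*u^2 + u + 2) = 2*u^5 - 6*u^4 + 11*u^3 - 3*u + 1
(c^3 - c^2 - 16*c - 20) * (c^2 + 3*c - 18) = c^5 + 2*c^4 - 37*c^3 - 50*c^2 + 228*c + 360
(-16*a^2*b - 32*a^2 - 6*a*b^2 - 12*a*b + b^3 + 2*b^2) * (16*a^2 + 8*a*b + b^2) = -256*a^4*b - 512*a^4 - 224*a^3*b^2 - 448*a^3*b - 48*a^2*b^3 - 96*a^2*b^2 + 2*a*b^4 + 4*a*b^3 + b^5 + 2*b^4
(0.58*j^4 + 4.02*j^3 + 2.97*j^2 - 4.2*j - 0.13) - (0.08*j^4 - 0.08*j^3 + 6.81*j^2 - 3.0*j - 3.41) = 0.5*j^4 + 4.1*j^3 - 3.84*j^2 - 1.2*j + 3.28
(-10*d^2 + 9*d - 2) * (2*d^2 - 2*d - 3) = -20*d^4 + 38*d^3 + 8*d^2 - 23*d + 6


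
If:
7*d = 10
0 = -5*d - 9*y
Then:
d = 10/7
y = -50/63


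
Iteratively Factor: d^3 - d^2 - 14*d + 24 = (d - 2)*(d^2 + d - 12) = (d - 2)*(d + 4)*(d - 3)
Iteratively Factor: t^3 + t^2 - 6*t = (t + 3)*(t^2 - 2*t) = t*(t + 3)*(t - 2)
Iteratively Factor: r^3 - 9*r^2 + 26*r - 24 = (r - 4)*(r^2 - 5*r + 6) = (r - 4)*(r - 3)*(r - 2)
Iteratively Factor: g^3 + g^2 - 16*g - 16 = (g - 4)*(g^2 + 5*g + 4) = (g - 4)*(g + 4)*(g + 1)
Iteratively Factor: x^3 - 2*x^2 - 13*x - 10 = (x + 1)*(x^2 - 3*x - 10) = (x + 1)*(x + 2)*(x - 5)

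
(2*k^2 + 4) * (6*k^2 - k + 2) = 12*k^4 - 2*k^3 + 28*k^2 - 4*k + 8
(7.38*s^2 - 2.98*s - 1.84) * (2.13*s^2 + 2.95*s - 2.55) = 15.7194*s^4 + 15.4236*s^3 - 31.5292*s^2 + 2.171*s + 4.692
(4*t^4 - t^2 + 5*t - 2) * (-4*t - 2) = -16*t^5 - 8*t^4 + 4*t^3 - 18*t^2 - 2*t + 4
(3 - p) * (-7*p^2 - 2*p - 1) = 7*p^3 - 19*p^2 - 5*p - 3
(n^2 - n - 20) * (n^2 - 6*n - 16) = n^4 - 7*n^3 - 30*n^2 + 136*n + 320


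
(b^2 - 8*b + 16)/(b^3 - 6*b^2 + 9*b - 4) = (b - 4)/(b^2 - 2*b + 1)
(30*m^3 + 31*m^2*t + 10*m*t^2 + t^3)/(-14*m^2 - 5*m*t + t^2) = (15*m^2 + 8*m*t + t^2)/(-7*m + t)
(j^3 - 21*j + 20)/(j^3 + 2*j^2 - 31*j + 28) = (j + 5)/(j + 7)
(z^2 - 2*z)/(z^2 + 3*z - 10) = z/(z + 5)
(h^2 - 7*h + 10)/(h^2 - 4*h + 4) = (h - 5)/(h - 2)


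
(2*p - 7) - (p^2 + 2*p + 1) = -p^2 - 8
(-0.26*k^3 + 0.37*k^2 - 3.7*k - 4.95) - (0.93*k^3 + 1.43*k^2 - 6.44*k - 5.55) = -1.19*k^3 - 1.06*k^2 + 2.74*k + 0.6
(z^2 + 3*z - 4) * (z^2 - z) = z^4 + 2*z^3 - 7*z^2 + 4*z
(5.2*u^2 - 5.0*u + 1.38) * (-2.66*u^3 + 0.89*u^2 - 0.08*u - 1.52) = -13.832*u^5 + 17.928*u^4 - 8.5368*u^3 - 6.2758*u^2 + 7.4896*u - 2.0976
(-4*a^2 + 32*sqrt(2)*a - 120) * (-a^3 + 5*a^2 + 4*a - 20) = 4*a^5 - 32*sqrt(2)*a^4 - 20*a^4 + 104*a^3 + 160*sqrt(2)*a^3 - 520*a^2 + 128*sqrt(2)*a^2 - 640*sqrt(2)*a - 480*a + 2400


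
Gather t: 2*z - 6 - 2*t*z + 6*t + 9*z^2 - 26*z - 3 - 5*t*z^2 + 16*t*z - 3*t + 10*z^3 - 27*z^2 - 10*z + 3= t*(-5*z^2 + 14*z + 3) + 10*z^3 - 18*z^2 - 34*z - 6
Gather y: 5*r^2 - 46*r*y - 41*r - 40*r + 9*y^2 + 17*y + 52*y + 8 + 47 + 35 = 5*r^2 - 81*r + 9*y^2 + y*(69 - 46*r) + 90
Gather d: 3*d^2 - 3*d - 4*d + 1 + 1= 3*d^2 - 7*d + 2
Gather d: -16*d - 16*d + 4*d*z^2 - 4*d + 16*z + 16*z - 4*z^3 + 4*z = d*(4*z^2 - 36) - 4*z^3 + 36*z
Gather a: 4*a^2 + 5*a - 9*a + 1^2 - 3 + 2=4*a^2 - 4*a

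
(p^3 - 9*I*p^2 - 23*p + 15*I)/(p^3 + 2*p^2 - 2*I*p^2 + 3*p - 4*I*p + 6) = (p^2 - 6*I*p - 5)/(p^2 + p*(2 + I) + 2*I)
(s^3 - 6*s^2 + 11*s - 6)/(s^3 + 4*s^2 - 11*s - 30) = (s^2 - 3*s + 2)/(s^2 + 7*s + 10)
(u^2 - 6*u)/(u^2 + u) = (u - 6)/(u + 1)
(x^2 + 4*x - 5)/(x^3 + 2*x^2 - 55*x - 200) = (x - 1)/(x^2 - 3*x - 40)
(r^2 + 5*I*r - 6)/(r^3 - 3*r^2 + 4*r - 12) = (r + 3*I)/(r^2 - r*(3 + 2*I) + 6*I)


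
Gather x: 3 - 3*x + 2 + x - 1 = 4 - 2*x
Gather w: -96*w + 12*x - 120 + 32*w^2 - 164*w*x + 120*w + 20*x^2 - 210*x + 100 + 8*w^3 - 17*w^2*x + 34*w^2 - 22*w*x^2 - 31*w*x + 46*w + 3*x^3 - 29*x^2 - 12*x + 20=8*w^3 + w^2*(66 - 17*x) + w*(-22*x^2 - 195*x + 70) + 3*x^3 - 9*x^2 - 210*x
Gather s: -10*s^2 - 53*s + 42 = -10*s^2 - 53*s + 42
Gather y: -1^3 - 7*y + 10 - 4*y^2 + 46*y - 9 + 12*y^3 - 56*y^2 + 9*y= 12*y^3 - 60*y^2 + 48*y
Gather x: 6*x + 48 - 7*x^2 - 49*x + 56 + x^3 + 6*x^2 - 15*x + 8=x^3 - x^2 - 58*x + 112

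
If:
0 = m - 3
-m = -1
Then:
No Solution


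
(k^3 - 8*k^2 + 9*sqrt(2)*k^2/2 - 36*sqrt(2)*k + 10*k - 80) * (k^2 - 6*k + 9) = k^5 - 14*k^4 + 9*sqrt(2)*k^4/2 - 63*sqrt(2)*k^3 + 67*k^3 - 212*k^2 + 513*sqrt(2)*k^2/2 - 324*sqrt(2)*k + 570*k - 720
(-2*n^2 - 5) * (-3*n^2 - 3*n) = 6*n^4 + 6*n^3 + 15*n^2 + 15*n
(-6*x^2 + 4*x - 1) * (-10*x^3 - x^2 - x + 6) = 60*x^5 - 34*x^4 + 12*x^3 - 39*x^2 + 25*x - 6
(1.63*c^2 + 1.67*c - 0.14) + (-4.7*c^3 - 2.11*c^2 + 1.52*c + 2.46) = -4.7*c^3 - 0.48*c^2 + 3.19*c + 2.32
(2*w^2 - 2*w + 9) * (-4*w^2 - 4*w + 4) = -8*w^4 - 20*w^2 - 44*w + 36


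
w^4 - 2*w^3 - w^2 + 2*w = w*(w - 2)*(w - 1)*(w + 1)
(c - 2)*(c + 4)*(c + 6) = c^3 + 8*c^2 + 4*c - 48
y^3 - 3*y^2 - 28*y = y*(y - 7)*(y + 4)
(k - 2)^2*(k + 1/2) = k^3 - 7*k^2/2 + 2*k + 2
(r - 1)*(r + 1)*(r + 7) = r^3 + 7*r^2 - r - 7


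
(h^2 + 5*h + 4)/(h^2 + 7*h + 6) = (h + 4)/(h + 6)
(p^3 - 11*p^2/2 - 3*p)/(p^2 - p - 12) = p*(-2*p^2 + 11*p + 6)/(2*(-p^2 + p + 12))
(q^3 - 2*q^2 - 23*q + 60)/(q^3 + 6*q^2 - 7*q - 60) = (q - 4)/(q + 4)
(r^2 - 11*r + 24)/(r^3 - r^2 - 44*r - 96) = (r - 3)/(r^2 + 7*r + 12)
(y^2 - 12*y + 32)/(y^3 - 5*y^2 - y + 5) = (y^2 - 12*y + 32)/(y^3 - 5*y^2 - y + 5)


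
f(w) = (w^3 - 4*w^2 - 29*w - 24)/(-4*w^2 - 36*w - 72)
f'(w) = (8*w + 36)*(w^3 - 4*w^2 - 29*w - 24)/(-4*w^2 - 36*w - 72)^2 + (3*w^2 - 8*w - 29)/(-4*w^2 - 36*w - 72) = (-w^2 - 12*w + 34)/(4*(w^2 + 12*w + 36))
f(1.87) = 0.56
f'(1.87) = 0.03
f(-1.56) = -0.30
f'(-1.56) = 0.64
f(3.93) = 0.51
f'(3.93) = -0.07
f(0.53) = 0.44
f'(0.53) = 0.16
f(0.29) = 0.40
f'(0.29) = 0.19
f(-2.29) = -0.89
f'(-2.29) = 1.02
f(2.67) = 0.56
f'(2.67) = -0.02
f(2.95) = 0.56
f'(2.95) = -0.03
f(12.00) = -0.72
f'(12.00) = -0.20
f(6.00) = 0.29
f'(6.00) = -0.13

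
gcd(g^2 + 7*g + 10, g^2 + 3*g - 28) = 1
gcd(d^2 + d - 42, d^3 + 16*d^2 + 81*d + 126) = d + 7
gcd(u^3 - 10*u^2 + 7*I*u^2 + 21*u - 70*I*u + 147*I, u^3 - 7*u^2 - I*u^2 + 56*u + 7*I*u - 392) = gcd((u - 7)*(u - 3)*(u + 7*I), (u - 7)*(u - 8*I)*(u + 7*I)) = u^2 + u*(-7 + 7*I) - 49*I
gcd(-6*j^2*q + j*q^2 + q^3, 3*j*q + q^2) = 3*j*q + q^2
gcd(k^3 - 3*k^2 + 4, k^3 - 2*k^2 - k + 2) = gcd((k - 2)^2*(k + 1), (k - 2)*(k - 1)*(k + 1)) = k^2 - k - 2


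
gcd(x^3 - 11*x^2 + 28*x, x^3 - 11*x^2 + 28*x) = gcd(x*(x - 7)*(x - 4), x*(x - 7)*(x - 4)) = x^3 - 11*x^2 + 28*x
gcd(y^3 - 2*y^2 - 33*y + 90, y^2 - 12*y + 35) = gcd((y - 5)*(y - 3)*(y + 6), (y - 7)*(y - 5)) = y - 5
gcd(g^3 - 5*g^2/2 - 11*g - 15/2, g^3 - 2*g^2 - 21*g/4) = g + 3/2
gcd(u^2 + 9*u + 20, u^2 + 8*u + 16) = u + 4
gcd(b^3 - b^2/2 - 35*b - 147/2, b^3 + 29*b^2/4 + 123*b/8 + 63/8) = b^2 + 13*b/2 + 21/2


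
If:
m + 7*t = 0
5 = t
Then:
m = -35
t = 5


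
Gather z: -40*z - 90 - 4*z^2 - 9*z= -4*z^2 - 49*z - 90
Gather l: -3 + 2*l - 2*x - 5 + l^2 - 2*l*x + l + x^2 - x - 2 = l^2 + l*(3 - 2*x) + x^2 - 3*x - 10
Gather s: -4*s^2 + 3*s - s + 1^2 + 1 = -4*s^2 + 2*s + 2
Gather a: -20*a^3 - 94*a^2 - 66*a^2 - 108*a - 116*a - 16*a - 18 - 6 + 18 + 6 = -20*a^3 - 160*a^2 - 240*a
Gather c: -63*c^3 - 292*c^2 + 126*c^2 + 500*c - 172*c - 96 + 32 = -63*c^3 - 166*c^2 + 328*c - 64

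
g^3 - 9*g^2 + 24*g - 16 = (g - 4)^2*(g - 1)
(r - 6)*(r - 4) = r^2 - 10*r + 24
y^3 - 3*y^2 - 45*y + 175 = (y - 5)^2*(y + 7)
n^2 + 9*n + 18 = (n + 3)*(n + 6)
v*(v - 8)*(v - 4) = v^3 - 12*v^2 + 32*v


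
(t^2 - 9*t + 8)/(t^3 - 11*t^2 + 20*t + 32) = (t - 1)/(t^2 - 3*t - 4)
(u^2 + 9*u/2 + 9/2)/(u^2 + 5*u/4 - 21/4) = 2*(2*u + 3)/(4*u - 7)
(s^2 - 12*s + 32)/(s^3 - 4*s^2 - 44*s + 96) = (s - 4)/(s^2 + 4*s - 12)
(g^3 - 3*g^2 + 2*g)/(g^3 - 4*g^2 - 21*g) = (-g^2 + 3*g - 2)/(-g^2 + 4*g + 21)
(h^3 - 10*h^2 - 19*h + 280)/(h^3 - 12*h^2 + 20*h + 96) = (h^2 - 2*h - 35)/(h^2 - 4*h - 12)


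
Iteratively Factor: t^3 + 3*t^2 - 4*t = (t + 4)*(t^2 - t) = t*(t + 4)*(t - 1)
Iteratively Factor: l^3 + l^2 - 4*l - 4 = (l - 2)*(l^2 + 3*l + 2) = (l - 2)*(l + 1)*(l + 2)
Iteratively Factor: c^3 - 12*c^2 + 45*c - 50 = (c - 5)*(c^2 - 7*c + 10) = (c - 5)^2*(c - 2)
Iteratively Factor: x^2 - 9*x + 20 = (x - 4)*(x - 5)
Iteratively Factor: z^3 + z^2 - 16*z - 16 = (z - 4)*(z^2 + 5*z + 4) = (z - 4)*(z + 4)*(z + 1)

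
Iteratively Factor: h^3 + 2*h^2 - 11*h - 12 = (h + 1)*(h^2 + h - 12) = (h - 3)*(h + 1)*(h + 4)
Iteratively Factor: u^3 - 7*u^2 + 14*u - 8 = (u - 2)*(u^2 - 5*u + 4) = (u - 4)*(u - 2)*(u - 1)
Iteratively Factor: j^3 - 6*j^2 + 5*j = (j - 5)*(j^2 - j) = j*(j - 5)*(j - 1)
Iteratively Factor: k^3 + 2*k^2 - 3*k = (k + 3)*(k^2 - k) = k*(k + 3)*(k - 1)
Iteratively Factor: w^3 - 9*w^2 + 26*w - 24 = (w - 2)*(w^2 - 7*w + 12) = (w - 4)*(w - 2)*(w - 3)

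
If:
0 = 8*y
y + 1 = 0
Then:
No Solution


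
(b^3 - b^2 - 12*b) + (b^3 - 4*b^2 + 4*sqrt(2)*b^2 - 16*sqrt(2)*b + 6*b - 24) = 2*b^3 - 5*b^2 + 4*sqrt(2)*b^2 - 16*sqrt(2)*b - 6*b - 24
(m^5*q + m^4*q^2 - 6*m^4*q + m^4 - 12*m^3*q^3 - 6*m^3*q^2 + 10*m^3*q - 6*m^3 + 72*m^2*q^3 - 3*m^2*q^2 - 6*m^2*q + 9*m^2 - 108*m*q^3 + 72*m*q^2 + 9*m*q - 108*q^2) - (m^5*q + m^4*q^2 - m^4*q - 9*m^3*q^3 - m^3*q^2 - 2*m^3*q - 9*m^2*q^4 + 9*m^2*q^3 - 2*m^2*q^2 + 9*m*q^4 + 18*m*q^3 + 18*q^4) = -5*m^4*q + m^4 - 3*m^3*q^3 - 5*m^3*q^2 + 12*m^3*q - 6*m^3 + 9*m^2*q^4 + 63*m^2*q^3 - m^2*q^2 - 6*m^2*q + 9*m^2 - 9*m*q^4 - 126*m*q^3 + 72*m*q^2 + 9*m*q - 18*q^4 - 108*q^2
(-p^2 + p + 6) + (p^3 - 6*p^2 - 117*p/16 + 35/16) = p^3 - 7*p^2 - 101*p/16 + 131/16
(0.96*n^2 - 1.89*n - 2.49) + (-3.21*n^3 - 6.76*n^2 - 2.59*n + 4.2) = -3.21*n^3 - 5.8*n^2 - 4.48*n + 1.71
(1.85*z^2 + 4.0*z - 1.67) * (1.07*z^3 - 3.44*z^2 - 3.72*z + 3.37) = 1.9795*z^5 - 2.084*z^4 - 22.4289*z^3 - 2.9007*z^2 + 19.6924*z - 5.6279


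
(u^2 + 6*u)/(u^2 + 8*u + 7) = u*(u + 6)/(u^2 + 8*u + 7)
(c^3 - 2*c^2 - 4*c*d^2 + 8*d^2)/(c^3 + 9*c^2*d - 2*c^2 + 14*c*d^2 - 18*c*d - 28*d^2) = (c - 2*d)/(c + 7*d)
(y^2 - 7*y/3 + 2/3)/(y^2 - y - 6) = (-y^2 + 7*y/3 - 2/3)/(-y^2 + y + 6)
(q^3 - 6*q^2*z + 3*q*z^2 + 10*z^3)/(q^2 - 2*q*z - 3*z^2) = (-q^2 + 7*q*z - 10*z^2)/(-q + 3*z)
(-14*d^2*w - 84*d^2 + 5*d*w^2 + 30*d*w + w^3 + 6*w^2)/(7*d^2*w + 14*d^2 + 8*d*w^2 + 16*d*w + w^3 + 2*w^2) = (-2*d*w - 12*d + w^2 + 6*w)/(d*w + 2*d + w^2 + 2*w)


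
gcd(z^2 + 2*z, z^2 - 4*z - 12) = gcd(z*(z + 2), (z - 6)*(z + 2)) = z + 2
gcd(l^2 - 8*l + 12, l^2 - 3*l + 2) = l - 2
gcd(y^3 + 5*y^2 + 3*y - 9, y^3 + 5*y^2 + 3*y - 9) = y^3 + 5*y^2 + 3*y - 9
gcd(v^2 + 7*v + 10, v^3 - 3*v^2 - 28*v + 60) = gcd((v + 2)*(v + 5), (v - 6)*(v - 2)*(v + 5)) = v + 5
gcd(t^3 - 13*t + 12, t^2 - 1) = t - 1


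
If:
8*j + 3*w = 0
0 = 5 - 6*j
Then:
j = 5/6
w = -20/9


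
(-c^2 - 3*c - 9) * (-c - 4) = c^3 + 7*c^2 + 21*c + 36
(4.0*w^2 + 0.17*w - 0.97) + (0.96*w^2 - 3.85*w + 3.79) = 4.96*w^2 - 3.68*w + 2.82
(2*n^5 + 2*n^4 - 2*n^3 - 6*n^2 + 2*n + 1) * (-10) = -20*n^5 - 20*n^4 + 20*n^3 + 60*n^2 - 20*n - 10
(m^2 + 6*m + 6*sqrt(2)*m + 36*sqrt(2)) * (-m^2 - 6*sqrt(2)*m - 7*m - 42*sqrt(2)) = -m^4 - 12*sqrt(2)*m^3 - 13*m^3 - 156*sqrt(2)*m^2 - 114*m^2 - 936*m - 504*sqrt(2)*m - 3024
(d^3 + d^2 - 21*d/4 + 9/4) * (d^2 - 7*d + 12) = d^5 - 6*d^4 - d^3/4 + 51*d^2 - 315*d/4 + 27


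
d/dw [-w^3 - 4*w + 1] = -3*w^2 - 4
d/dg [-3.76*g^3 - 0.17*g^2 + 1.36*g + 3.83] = -11.28*g^2 - 0.34*g + 1.36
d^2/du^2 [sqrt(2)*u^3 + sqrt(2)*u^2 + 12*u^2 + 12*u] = 6*sqrt(2)*u + 2*sqrt(2) + 24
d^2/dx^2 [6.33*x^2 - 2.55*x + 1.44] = 12.6600000000000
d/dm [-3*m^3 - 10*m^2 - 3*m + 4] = -9*m^2 - 20*m - 3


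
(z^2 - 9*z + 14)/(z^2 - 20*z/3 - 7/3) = 3*(z - 2)/(3*z + 1)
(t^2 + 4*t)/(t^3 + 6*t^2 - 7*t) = (t + 4)/(t^2 + 6*t - 7)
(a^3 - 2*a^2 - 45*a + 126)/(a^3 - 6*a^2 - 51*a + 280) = (a^2 - 9*a + 18)/(a^2 - 13*a + 40)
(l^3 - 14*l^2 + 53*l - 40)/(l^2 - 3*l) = (l^3 - 14*l^2 + 53*l - 40)/(l*(l - 3))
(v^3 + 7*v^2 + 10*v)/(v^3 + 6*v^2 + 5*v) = (v + 2)/(v + 1)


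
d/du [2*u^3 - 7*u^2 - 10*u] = 6*u^2 - 14*u - 10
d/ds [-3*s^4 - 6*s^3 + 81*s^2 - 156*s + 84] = -12*s^3 - 18*s^2 + 162*s - 156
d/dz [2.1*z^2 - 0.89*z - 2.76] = 4.2*z - 0.89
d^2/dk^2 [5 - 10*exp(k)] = -10*exp(k)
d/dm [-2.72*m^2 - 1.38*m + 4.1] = -5.44*m - 1.38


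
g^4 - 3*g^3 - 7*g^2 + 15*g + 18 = (g - 3)^2*(g + 1)*(g + 2)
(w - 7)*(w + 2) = w^2 - 5*w - 14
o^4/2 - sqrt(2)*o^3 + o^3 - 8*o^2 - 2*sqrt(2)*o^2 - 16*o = o*(o/2 + sqrt(2))*(o + 2)*(o - 4*sqrt(2))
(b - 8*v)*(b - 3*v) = b^2 - 11*b*v + 24*v^2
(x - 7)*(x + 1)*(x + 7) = x^3 + x^2 - 49*x - 49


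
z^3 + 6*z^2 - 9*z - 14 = (z - 2)*(z + 1)*(z + 7)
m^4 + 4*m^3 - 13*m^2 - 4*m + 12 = (m - 2)*(m - 1)*(m + 1)*(m + 6)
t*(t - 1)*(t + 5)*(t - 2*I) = t^4 + 4*t^3 - 2*I*t^3 - 5*t^2 - 8*I*t^2 + 10*I*t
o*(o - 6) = o^2 - 6*o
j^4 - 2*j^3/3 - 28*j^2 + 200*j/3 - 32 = (j - 4)*(j - 2)*(j - 2/3)*(j + 6)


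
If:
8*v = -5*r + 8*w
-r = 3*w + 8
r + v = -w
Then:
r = -128/7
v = 104/7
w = 24/7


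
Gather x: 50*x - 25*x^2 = -25*x^2 + 50*x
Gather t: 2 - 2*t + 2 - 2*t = 4 - 4*t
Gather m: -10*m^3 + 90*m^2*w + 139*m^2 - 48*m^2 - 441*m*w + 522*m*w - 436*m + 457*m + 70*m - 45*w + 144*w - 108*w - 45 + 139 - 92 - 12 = -10*m^3 + m^2*(90*w + 91) + m*(81*w + 91) - 9*w - 10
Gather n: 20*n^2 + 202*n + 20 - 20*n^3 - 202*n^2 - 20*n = -20*n^3 - 182*n^2 + 182*n + 20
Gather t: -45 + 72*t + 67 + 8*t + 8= 80*t + 30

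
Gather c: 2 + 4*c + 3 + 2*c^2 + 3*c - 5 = 2*c^2 + 7*c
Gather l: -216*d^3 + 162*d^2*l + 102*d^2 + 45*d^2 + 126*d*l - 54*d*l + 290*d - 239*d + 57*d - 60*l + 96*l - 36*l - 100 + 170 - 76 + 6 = -216*d^3 + 147*d^2 + 108*d + l*(162*d^2 + 72*d)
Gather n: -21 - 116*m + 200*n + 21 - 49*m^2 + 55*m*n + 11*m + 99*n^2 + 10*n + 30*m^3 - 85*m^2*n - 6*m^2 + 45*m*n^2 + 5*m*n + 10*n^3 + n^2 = 30*m^3 - 55*m^2 - 105*m + 10*n^3 + n^2*(45*m + 100) + n*(-85*m^2 + 60*m + 210)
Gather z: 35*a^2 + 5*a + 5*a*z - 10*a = 35*a^2 + 5*a*z - 5*a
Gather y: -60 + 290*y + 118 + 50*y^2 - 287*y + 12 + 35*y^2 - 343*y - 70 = 85*y^2 - 340*y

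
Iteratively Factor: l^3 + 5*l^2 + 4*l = (l + 4)*(l^2 + l) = l*(l + 4)*(l + 1)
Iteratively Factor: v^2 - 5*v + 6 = (v - 3)*(v - 2)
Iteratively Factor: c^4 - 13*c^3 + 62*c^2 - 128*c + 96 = (c - 4)*(c^3 - 9*c^2 + 26*c - 24) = (c - 4)*(c - 3)*(c^2 - 6*c + 8) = (c - 4)^2*(c - 3)*(c - 2)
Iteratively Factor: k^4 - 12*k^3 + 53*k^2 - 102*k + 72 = (k - 2)*(k^3 - 10*k^2 + 33*k - 36) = (k - 4)*(k - 2)*(k^2 - 6*k + 9) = (k - 4)*(k - 3)*(k - 2)*(k - 3)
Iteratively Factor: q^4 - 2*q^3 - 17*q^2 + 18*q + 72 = (q - 4)*(q^3 + 2*q^2 - 9*q - 18) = (q - 4)*(q - 3)*(q^2 + 5*q + 6) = (q - 4)*(q - 3)*(q + 2)*(q + 3)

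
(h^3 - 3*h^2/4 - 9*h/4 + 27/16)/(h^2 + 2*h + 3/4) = (8*h^2 - 18*h + 9)/(4*(2*h + 1))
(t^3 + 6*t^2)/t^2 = t + 6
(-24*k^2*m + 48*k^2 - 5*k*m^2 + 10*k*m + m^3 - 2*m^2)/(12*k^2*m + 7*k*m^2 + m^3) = (-8*k*m + 16*k + m^2 - 2*m)/(m*(4*k + m))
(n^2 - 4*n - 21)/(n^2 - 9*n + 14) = (n + 3)/(n - 2)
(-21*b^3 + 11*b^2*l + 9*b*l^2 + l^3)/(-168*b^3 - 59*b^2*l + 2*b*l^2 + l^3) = (b - l)/(8*b - l)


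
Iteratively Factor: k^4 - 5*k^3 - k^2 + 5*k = (k - 5)*(k^3 - k) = (k - 5)*(k + 1)*(k^2 - k) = k*(k - 5)*(k + 1)*(k - 1)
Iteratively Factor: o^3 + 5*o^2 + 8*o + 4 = (o + 2)*(o^2 + 3*o + 2) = (o + 1)*(o + 2)*(o + 2)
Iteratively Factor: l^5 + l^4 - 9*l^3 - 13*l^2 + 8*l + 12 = (l + 2)*(l^4 - l^3 - 7*l^2 + l + 6) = (l + 1)*(l + 2)*(l^3 - 2*l^2 - 5*l + 6) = (l - 1)*(l + 1)*(l + 2)*(l^2 - l - 6) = (l - 3)*(l - 1)*(l + 1)*(l + 2)*(l + 2)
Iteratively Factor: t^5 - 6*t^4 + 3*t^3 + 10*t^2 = (t - 5)*(t^4 - t^3 - 2*t^2) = (t - 5)*(t + 1)*(t^3 - 2*t^2) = (t - 5)*(t - 2)*(t + 1)*(t^2) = t*(t - 5)*(t - 2)*(t + 1)*(t)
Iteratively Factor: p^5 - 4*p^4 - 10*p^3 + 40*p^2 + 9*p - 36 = (p + 1)*(p^4 - 5*p^3 - 5*p^2 + 45*p - 36) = (p - 1)*(p + 1)*(p^3 - 4*p^2 - 9*p + 36) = (p - 4)*(p - 1)*(p + 1)*(p^2 - 9) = (p - 4)*(p - 3)*(p - 1)*(p + 1)*(p + 3)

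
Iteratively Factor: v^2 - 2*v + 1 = (v - 1)*(v - 1)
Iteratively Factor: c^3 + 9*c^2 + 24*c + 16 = (c + 4)*(c^2 + 5*c + 4) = (c + 4)^2*(c + 1)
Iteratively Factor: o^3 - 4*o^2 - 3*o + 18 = (o - 3)*(o^2 - o - 6) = (o - 3)*(o + 2)*(o - 3)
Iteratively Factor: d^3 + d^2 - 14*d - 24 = (d + 2)*(d^2 - d - 12) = (d - 4)*(d + 2)*(d + 3)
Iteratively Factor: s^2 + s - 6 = (s + 3)*(s - 2)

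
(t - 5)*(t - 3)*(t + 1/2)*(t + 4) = t^4 - 7*t^3/2 - 19*t^2 + 103*t/2 + 30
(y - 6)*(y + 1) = y^2 - 5*y - 6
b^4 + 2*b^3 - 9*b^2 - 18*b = b*(b - 3)*(b + 2)*(b + 3)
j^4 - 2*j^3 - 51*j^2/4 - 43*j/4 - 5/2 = (j - 5)*(j + 1/2)^2*(j + 2)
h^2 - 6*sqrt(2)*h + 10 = (h - 5*sqrt(2))*(h - sqrt(2))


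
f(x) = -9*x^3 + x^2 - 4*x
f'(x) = -27*x^2 + 2*x - 4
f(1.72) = -49.72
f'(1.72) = -80.44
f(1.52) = -35.38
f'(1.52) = -63.34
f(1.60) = -40.70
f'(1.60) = -69.92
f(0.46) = -2.50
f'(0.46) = -8.79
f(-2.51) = 158.66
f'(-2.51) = -179.12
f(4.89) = -1048.02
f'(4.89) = -639.85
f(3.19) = -294.74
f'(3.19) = -272.37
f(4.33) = -729.22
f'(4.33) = -501.56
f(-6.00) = 2004.00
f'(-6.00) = -988.00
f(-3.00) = 264.00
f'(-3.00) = -253.00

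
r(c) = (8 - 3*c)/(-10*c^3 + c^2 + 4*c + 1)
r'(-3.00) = 0.05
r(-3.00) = 0.06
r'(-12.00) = 0.00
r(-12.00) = 0.00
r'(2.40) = 0.03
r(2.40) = -0.01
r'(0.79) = 3478.10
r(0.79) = -38.49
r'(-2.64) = 0.09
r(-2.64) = 0.09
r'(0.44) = -0.02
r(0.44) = 3.18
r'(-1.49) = 0.79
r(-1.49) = 0.41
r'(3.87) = 0.00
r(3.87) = 0.01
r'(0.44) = -0.02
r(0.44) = 3.18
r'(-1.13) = 2.56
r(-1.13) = 0.93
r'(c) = (8 - 3*c)*(30*c^2 - 2*c - 4)/(-10*c^3 + c^2 + 4*c + 1)^2 - 3/(-10*c^3 + c^2 + 4*c + 1) = (30*c^3 - 3*c^2 - 12*c + 2*(3*c - 8)*(-15*c^2 + c + 2) - 3)/(-10*c^3 + c^2 + 4*c + 1)^2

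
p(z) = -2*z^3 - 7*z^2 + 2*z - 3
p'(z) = -6*z^2 - 14*z + 2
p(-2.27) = -20.22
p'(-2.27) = 2.86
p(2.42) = -67.50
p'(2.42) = -67.02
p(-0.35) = -4.47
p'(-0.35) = 6.16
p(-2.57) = -20.43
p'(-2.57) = -1.65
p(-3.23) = -15.09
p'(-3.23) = -15.38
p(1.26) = -15.59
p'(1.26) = -25.17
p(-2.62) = -20.32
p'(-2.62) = -2.51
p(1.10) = -11.93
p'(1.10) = -20.66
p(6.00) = -675.00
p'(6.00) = -298.00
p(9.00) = -2010.00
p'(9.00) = -610.00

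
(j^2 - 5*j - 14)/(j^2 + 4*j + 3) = (j^2 - 5*j - 14)/(j^2 + 4*j + 3)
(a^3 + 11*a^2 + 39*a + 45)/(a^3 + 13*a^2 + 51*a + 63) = (a + 5)/(a + 7)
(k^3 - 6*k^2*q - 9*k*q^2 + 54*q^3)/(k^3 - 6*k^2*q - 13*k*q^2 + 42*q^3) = (k^2 - 9*k*q + 18*q^2)/(k^2 - 9*k*q + 14*q^2)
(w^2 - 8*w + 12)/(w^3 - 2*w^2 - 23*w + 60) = (w^2 - 8*w + 12)/(w^3 - 2*w^2 - 23*w + 60)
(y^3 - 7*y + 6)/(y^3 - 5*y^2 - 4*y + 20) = (y^2 + 2*y - 3)/(y^2 - 3*y - 10)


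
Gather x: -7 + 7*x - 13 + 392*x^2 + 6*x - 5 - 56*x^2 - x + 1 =336*x^2 + 12*x - 24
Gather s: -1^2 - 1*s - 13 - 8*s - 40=-9*s - 54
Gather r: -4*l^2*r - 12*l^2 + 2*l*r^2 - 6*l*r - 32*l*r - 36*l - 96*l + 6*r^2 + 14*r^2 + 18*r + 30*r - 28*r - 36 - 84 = -12*l^2 - 132*l + r^2*(2*l + 20) + r*(-4*l^2 - 38*l + 20) - 120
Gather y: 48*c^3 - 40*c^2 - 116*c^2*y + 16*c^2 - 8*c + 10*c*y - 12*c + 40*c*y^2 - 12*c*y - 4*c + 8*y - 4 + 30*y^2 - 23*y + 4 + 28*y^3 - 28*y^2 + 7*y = 48*c^3 - 24*c^2 - 24*c + 28*y^3 + y^2*(40*c + 2) + y*(-116*c^2 - 2*c - 8)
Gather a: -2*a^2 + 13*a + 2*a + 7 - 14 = -2*a^2 + 15*a - 7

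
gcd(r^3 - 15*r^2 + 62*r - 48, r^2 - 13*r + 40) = r - 8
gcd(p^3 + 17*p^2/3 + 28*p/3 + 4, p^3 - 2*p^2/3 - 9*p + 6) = p + 3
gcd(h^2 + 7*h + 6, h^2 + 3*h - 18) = h + 6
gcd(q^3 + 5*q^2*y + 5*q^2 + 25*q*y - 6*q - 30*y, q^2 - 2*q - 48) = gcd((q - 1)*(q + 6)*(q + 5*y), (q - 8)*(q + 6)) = q + 6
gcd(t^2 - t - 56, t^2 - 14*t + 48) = t - 8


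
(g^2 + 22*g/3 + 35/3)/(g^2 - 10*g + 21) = (3*g^2 + 22*g + 35)/(3*(g^2 - 10*g + 21))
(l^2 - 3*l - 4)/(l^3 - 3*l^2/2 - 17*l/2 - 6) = 2/(2*l + 3)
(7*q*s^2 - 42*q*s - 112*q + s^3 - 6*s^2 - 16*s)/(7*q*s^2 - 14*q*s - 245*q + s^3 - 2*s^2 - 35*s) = (s^2 - 6*s - 16)/(s^2 - 2*s - 35)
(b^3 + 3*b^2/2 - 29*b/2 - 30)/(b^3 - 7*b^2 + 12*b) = (2*b^2 + 11*b + 15)/(2*b*(b - 3))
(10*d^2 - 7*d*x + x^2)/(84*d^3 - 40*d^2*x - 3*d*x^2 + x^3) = (-5*d + x)/(-42*d^2 - d*x + x^2)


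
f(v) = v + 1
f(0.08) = 1.08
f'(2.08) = 1.00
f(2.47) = 3.47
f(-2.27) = -1.27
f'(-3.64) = 1.00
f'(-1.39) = 1.00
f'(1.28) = 1.00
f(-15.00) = -14.00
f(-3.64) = -2.64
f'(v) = 1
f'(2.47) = 1.00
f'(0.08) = 1.00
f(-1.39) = -0.39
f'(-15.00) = 1.00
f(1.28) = 2.28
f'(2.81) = 1.00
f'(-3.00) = 1.00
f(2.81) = 3.81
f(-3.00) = -2.00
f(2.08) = 3.08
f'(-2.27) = 1.00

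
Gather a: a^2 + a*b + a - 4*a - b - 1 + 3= a^2 + a*(b - 3) - b + 2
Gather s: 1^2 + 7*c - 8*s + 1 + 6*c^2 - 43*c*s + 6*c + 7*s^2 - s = 6*c^2 + 13*c + 7*s^2 + s*(-43*c - 9) + 2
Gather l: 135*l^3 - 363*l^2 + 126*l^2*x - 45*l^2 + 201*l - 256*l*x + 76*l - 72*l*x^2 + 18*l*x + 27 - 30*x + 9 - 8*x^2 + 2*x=135*l^3 + l^2*(126*x - 408) + l*(-72*x^2 - 238*x + 277) - 8*x^2 - 28*x + 36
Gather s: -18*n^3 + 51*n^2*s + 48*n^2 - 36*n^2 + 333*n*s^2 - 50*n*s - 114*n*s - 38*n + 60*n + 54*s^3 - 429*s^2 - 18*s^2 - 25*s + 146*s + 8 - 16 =-18*n^3 + 12*n^2 + 22*n + 54*s^3 + s^2*(333*n - 447) + s*(51*n^2 - 164*n + 121) - 8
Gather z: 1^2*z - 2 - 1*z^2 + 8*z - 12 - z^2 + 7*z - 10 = -2*z^2 + 16*z - 24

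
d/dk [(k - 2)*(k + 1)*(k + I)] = 3*k^2 + 2*k*(-1 + I) - 2 - I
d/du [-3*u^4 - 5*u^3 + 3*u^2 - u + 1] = -12*u^3 - 15*u^2 + 6*u - 1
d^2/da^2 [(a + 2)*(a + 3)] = 2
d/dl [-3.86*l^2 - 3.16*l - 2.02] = -7.72*l - 3.16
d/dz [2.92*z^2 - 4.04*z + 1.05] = 5.84*z - 4.04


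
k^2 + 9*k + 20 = (k + 4)*(k + 5)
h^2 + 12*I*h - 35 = (h + 5*I)*(h + 7*I)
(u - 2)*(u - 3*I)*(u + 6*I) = u^3 - 2*u^2 + 3*I*u^2 + 18*u - 6*I*u - 36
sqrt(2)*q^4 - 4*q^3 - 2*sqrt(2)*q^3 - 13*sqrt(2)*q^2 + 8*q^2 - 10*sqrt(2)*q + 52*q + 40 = (q - 5)*(q + 2)*(q - 2*sqrt(2))*(sqrt(2)*q + sqrt(2))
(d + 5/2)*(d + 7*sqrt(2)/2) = d^2 + 5*d/2 + 7*sqrt(2)*d/2 + 35*sqrt(2)/4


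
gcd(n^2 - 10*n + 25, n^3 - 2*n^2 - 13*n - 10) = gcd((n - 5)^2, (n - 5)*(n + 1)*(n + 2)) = n - 5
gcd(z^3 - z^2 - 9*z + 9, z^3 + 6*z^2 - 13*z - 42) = z - 3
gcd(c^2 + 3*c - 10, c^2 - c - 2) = c - 2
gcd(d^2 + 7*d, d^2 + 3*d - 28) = d + 7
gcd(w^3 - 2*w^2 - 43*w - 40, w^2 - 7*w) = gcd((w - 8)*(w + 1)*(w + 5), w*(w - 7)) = 1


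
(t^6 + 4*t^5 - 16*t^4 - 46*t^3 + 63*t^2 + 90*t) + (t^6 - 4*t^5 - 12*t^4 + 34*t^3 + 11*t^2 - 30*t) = 2*t^6 - 28*t^4 - 12*t^3 + 74*t^2 + 60*t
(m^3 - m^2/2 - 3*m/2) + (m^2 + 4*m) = m^3 + m^2/2 + 5*m/2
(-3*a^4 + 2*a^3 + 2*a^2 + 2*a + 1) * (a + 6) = -3*a^5 - 16*a^4 + 14*a^3 + 14*a^2 + 13*a + 6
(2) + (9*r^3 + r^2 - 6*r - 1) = 9*r^3 + r^2 - 6*r + 1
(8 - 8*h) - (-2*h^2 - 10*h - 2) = 2*h^2 + 2*h + 10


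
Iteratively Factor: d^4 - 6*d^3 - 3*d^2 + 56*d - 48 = (d - 1)*(d^3 - 5*d^2 - 8*d + 48) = (d - 1)*(d + 3)*(d^2 - 8*d + 16) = (d - 4)*(d - 1)*(d + 3)*(d - 4)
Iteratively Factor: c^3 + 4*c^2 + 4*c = (c + 2)*(c^2 + 2*c) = c*(c + 2)*(c + 2)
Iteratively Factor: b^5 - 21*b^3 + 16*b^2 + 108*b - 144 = (b - 2)*(b^4 + 2*b^3 - 17*b^2 - 18*b + 72) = (b - 2)^2*(b^3 + 4*b^2 - 9*b - 36) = (b - 2)^2*(b + 3)*(b^2 + b - 12) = (b - 3)*(b - 2)^2*(b + 3)*(b + 4)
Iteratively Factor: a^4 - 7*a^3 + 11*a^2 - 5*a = (a - 1)*(a^3 - 6*a^2 + 5*a) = (a - 1)^2*(a^2 - 5*a) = a*(a - 1)^2*(a - 5)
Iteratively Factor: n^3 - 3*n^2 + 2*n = (n)*(n^2 - 3*n + 2) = n*(n - 1)*(n - 2)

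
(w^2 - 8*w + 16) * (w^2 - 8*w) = w^4 - 16*w^3 + 80*w^2 - 128*w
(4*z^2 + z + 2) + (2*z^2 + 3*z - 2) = 6*z^2 + 4*z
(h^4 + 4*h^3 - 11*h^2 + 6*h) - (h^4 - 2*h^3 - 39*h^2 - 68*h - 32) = 6*h^3 + 28*h^2 + 74*h + 32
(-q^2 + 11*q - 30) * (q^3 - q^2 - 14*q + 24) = -q^5 + 12*q^4 - 27*q^3 - 148*q^2 + 684*q - 720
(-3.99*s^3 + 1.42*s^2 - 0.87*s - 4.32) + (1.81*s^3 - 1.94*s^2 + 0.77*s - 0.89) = -2.18*s^3 - 0.52*s^2 - 0.1*s - 5.21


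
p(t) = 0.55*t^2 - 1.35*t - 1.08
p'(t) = 1.1*t - 1.35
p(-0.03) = -1.04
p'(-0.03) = -1.38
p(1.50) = -1.87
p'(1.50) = 0.30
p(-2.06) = 4.03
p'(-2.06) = -3.62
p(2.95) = -0.28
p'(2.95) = 1.90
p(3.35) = 0.57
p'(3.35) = 2.34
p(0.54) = -1.65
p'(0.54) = -0.76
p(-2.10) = 4.18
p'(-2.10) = -3.66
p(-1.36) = 1.77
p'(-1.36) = -2.85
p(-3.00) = 7.92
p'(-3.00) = -4.65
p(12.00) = 61.92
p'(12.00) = 11.85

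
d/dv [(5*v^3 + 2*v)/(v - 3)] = (10*v^3 - 45*v^2 - 6)/(v^2 - 6*v + 9)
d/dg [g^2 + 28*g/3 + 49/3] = 2*g + 28/3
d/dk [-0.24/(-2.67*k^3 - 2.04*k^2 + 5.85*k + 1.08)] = (-1.9224*k^2 - 0.9792*k + 1.404)/(2.67*k^3 + 2.04*k^2 - 5.85*k - 1.08)^2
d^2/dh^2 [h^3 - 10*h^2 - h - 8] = 6*h - 20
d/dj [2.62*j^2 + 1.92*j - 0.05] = 5.24*j + 1.92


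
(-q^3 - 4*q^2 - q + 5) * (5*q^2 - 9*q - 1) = -5*q^5 - 11*q^4 + 32*q^3 + 38*q^2 - 44*q - 5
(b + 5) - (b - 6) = 11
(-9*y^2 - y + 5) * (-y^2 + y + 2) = 9*y^4 - 8*y^3 - 24*y^2 + 3*y + 10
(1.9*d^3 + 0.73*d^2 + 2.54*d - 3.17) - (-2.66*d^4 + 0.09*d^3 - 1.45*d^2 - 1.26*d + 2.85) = 2.66*d^4 + 1.81*d^3 + 2.18*d^2 + 3.8*d - 6.02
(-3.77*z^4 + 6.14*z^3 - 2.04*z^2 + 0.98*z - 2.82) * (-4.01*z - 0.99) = 15.1177*z^5 - 20.8891*z^4 + 2.1018*z^3 - 1.9102*z^2 + 10.338*z + 2.7918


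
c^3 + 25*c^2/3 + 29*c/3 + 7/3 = (c + 1/3)*(c + 1)*(c + 7)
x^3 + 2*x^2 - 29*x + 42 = (x - 3)*(x - 2)*(x + 7)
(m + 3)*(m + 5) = m^2 + 8*m + 15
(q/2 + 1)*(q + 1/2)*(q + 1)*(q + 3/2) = q^4/2 + 5*q^3/2 + 35*q^2/8 + 25*q/8 + 3/4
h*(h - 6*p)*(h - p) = h^3 - 7*h^2*p + 6*h*p^2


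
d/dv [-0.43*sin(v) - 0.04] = -0.43*cos(v)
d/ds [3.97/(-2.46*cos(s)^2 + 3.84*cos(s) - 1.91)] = (15.2448 - 19.5324*cos(s))*sin(s)/(2.46*cos(s)^2 - 3.84*cos(s) + 1.91)^2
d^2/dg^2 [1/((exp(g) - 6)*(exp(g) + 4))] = (4*exp(3*g) - 6*exp(2*g) + 100*exp(g) - 48)*exp(g)/(exp(6*g) - 6*exp(5*g) - 60*exp(4*g) + 280*exp(3*g) + 1440*exp(2*g) - 3456*exp(g) - 13824)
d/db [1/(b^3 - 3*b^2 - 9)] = 3*b*(2 - b)/(-b^3 + 3*b^2 + 9)^2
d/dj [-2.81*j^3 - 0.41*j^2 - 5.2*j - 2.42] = -8.43*j^2 - 0.82*j - 5.2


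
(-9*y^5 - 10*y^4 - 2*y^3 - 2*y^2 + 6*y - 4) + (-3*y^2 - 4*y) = -9*y^5 - 10*y^4 - 2*y^3 - 5*y^2 + 2*y - 4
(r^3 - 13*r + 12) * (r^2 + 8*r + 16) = r^5 + 8*r^4 + 3*r^3 - 92*r^2 - 112*r + 192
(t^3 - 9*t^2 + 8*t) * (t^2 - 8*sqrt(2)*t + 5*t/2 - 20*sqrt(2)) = t^5 - 8*sqrt(2)*t^4 - 13*t^4/2 - 29*t^3/2 + 52*sqrt(2)*t^3 + 20*t^2 + 116*sqrt(2)*t^2 - 160*sqrt(2)*t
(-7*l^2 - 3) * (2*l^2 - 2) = -14*l^4 + 8*l^2 + 6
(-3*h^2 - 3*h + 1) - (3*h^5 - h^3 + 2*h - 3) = -3*h^5 + h^3 - 3*h^2 - 5*h + 4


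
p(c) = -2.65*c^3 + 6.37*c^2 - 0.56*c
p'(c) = -7.95*c^2 + 12.74*c - 0.56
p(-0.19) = 0.35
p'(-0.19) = -3.27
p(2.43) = -1.77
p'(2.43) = -16.55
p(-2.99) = 129.46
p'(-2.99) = -109.73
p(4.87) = -157.73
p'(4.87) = -127.07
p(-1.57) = 26.84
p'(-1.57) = -40.16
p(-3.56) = 202.29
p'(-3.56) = -146.67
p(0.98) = 3.07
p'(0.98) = 4.29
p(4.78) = -146.55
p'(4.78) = -121.31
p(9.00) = -1420.92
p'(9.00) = -529.85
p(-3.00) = 130.56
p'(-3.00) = -110.33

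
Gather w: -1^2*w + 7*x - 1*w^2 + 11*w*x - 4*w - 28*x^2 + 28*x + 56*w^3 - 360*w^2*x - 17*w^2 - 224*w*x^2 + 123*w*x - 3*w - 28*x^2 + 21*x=56*w^3 + w^2*(-360*x - 18) + w*(-224*x^2 + 134*x - 8) - 56*x^2 + 56*x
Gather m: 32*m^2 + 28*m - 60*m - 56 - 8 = 32*m^2 - 32*m - 64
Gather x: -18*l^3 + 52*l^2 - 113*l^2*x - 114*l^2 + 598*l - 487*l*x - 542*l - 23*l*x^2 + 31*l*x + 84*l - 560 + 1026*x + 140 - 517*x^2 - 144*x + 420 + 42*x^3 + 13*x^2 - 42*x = -18*l^3 - 62*l^2 + 140*l + 42*x^3 + x^2*(-23*l - 504) + x*(-113*l^2 - 456*l + 840)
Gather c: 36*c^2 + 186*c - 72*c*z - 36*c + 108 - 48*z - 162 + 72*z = 36*c^2 + c*(150 - 72*z) + 24*z - 54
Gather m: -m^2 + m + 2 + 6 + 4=-m^2 + m + 12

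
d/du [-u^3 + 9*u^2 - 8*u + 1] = -3*u^2 + 18*u - 8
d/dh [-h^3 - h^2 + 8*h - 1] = -3*h^2 - 2*h + 8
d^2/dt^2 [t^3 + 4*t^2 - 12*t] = 6*t + 8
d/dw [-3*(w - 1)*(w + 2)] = -6*w - 3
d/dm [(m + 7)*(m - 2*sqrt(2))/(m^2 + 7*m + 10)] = (-(m + 7)*(m - 2*sqrt(2))*(2*m + 7) + (2*m - 2*sqrt(2) + 7)*(m^2 + 7*m + 10))/(m^2 + 7*m + 10)^2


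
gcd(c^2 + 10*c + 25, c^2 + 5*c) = c + 5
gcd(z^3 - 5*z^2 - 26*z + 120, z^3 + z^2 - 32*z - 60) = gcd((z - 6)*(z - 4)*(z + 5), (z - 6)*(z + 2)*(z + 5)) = z^2 - z - 30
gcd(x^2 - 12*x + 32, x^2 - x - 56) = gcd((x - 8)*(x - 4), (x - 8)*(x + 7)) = x - 8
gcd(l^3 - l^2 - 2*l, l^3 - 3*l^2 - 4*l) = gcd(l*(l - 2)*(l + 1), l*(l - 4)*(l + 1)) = l^2 + l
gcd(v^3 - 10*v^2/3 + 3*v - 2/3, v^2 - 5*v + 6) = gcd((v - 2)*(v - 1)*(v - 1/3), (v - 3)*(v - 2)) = v - 2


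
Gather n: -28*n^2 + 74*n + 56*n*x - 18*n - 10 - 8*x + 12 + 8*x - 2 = -28*n^2 + n*(56*x + 56)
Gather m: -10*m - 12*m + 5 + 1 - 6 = -22*m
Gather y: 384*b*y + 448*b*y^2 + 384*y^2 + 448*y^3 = 384*b*y + 448*y^3 + y^2*(448*b + 384)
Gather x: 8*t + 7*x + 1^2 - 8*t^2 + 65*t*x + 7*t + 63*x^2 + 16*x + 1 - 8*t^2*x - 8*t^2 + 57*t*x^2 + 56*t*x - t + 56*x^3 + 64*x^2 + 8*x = -16*t^2 + 14*t + 56*x^3 + x^2*(57*t + 127) + x*(-8*t^2 + 121*t + 31) + 2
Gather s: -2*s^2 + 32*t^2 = -2*s^2 + 32*t^2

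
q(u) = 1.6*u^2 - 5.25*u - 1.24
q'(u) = 3.2*u - 5.25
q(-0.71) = 3.29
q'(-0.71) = -7.52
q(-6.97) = 113.08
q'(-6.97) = -27.55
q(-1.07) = 6.21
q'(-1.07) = -8.67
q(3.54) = 0.23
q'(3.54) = 6.08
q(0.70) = -4.13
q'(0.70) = -3.01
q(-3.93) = 44.10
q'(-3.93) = -17.83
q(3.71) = 1.31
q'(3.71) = 6.62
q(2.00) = -5.34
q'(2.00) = 1.15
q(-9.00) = 175.61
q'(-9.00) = -34.05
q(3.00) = -2.59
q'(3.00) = 4.35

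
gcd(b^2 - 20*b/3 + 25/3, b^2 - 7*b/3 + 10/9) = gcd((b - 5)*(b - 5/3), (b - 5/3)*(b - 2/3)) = b - 5/3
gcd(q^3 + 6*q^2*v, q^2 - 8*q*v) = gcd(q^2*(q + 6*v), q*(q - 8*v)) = q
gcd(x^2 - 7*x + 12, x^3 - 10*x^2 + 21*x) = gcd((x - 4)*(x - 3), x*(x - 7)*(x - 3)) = x - 3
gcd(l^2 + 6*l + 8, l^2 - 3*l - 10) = l + 2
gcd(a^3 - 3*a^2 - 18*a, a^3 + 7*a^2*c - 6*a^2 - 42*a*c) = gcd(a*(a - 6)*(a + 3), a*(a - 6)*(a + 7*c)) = a^2 - 6*a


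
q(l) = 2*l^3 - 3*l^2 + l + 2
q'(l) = 6*l^2 - 6*l + 1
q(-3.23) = -99.93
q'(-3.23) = 82.98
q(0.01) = 2.01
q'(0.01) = 0.94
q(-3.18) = -95.83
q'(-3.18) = 80.75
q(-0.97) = -3.62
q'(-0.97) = 12.47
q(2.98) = 31.27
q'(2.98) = 36.40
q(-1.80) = -21.18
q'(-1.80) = 31.24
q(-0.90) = -2.79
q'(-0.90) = 11.26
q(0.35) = 2.07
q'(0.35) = -0.36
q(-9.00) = -1708.00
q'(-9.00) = 541.00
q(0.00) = 2.00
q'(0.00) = 1.00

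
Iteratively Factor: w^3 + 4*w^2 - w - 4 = (w - 1)*(w^2 + 5*w + 4) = (w - 1)*(w + 1)*(w + 4)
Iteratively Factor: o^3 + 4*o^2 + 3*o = (o)*(o^2 + 4*o + 3) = o*(o + 1)*(o + 3)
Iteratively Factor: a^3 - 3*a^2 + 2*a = (a - 1)*(a^2 - 2*a) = (a - 2)*(a - 1)*(a)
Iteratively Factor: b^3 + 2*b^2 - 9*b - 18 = (b + 2)*(b^2 - 9) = (b + 2)*(b + 3)*(b - 3)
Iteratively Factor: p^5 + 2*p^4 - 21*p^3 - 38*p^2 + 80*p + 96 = (p + 1)*(p^4 + p^3 - 22*p^2 - 16*p + 96) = (p - 4)*(p + 1)*(p^3 + 5*p^2 - 2*p - 24) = (p - 4)*(p + 1)*(p + 3)*(p^2 + 2*p - 8) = (p - 4)*(p + 1)*(p + 3)*(p + 4)*(p - 2)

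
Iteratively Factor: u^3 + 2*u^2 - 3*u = (u + 3)*(u^2 - u) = (u - 1)*(u + 3)*(u)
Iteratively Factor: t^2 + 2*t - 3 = (t - 1)*(t + 3)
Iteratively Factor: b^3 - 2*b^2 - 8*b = (b)*(b^2 - 2*b - 8) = b*(b - 4)*(b + 2)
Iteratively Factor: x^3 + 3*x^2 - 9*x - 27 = (x + 3)*(x^2 - 9) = (x - 3)*(x + 3)*(x + 3)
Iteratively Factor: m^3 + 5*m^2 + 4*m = (m + 4)*(m^2 + m) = m*(m + 4)*(m + 1)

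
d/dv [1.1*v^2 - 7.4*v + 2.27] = 2.2*v - 7.4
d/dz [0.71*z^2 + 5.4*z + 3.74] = 1.42*z + 5.4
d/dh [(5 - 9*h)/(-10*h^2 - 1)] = (-90*h^2 + 100*h + 9)/(100*h^4 + 20*h^2 + 1)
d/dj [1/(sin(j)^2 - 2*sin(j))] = 2*(1 - sin(j))*cos(j)/((sin(j) - 2)^2*sin(j)^2)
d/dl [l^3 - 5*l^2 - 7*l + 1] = 3*l^2 - 10*l - 7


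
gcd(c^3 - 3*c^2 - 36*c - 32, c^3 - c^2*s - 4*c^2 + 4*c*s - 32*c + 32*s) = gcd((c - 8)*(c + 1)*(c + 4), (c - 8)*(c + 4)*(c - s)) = c^2 - 4*c - 32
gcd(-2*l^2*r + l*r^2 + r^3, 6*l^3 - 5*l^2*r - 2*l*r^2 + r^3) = -2*l^2 + l*r + r^2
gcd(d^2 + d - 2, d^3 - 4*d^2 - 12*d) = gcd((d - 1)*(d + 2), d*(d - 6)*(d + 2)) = d + 2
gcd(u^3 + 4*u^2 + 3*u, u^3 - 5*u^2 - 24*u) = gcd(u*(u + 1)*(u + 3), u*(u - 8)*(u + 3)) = u^2 + 3*u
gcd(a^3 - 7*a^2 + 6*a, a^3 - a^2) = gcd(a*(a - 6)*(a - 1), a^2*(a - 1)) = a^2 - a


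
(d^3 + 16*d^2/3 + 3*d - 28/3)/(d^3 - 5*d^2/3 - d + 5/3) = (3*d^2 + 19*d + 28)/(3*d^2 - 2*d - 5)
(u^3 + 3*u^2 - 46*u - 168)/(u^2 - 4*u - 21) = (u^2 + 10*u + 24)/(u + 3)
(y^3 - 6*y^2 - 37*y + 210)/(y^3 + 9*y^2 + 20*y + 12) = (y^2 - 12*y + 35)/(y^2 + 3*y + 2)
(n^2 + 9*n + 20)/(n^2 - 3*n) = (n^2 + 9*n + 20)/(n*(n - 3))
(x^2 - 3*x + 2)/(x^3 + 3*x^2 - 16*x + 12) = 1/(x + 6)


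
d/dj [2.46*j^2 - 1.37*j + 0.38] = 4.92*j - 1.37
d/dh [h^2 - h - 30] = 2*h - 1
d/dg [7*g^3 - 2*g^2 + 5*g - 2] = 21*g^2 - 4*g + 5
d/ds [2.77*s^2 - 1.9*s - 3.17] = 5.54*s - 1.9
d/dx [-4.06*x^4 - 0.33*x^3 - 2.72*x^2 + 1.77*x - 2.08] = -16.24*x^3 - 0.99*x^2 - 5.44*x + 1.77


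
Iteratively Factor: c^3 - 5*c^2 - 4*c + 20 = (c - 2)*(c^2 - 3*c - 10) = (c - 5)*(c - 2)*(c + 2)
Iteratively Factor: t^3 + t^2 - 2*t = (t + 2)*(t^2 - t) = t*(t + 2)*(t - 1)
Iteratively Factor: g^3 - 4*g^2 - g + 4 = (g + 1)*(g^2 - 5*g + 4) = (g - 4)*(g + 1)*(g - 1)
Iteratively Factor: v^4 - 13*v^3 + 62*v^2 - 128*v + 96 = (v - 3)*(v^3 - 10*v^2 + 32*v - 32) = (v - 4)*(v - 3)*(v^2 - 6*v + 8) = (v - 4)*(v - 3)*(v - 2)*(v - 4)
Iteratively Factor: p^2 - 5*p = (p - 5)*(p)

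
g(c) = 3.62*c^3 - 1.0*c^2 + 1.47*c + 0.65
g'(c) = 10.86*c^2 - 2.0*c + 1.47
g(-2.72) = -83.59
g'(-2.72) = 87.26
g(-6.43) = -1012.52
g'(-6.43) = 463.34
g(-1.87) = -29.27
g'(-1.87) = 43.19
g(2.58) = 59.95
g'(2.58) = 68.60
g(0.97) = 4.44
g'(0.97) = 9.75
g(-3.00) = -110.50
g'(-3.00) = 105.21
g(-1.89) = -30.14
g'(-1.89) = 44.04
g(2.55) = 57.92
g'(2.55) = 66.99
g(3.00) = 93.80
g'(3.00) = 93.21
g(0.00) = 0.65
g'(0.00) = 1.47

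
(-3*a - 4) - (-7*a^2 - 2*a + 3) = 7*a^2 - a - 7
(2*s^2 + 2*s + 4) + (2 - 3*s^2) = -s^2 + 2*s + 6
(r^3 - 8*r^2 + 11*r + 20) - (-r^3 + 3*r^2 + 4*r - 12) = 2*r^3 - 11*r^2 + 7*r + 32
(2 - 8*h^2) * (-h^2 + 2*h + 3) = 8*h^4 - 16*h^3 - 26*h^2 + 4*h + 6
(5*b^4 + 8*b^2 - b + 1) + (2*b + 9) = 5*b^4 + 8*b^2 + b + 10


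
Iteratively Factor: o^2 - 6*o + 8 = (o - 4)*(o - 2)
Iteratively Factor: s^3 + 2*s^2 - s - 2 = (s + 1)*(s^2 + s - 2) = (s + 1)*(s + 2)*(s - 1)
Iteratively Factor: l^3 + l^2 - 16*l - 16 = (l - 4)*(l^2 + 5*l + 4) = (l - 4)*(l + 4)*(l + 1)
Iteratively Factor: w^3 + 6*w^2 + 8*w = (w + 4)*(w^2 + 2*w) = (w + 2)*(w + 4)*(w)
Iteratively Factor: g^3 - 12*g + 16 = (g + 4)*(g^2 - 4*g + 4) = (g - 2)*(g + 4)*(g - 2)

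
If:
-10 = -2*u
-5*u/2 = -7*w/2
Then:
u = 5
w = 25/7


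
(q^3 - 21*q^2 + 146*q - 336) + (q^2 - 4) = q^3 - 20*q^2 + 146*q - 340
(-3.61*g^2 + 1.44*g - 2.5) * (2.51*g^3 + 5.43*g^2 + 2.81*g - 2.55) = -9.0611*g^5 - 15.9879*g^4 - 8.5999*g^3 - 0.3231*g^2 - 10.697*g + 6.375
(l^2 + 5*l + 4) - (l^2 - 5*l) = 10*l + 4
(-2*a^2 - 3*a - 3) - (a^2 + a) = -3*a^2 - 4*a - 3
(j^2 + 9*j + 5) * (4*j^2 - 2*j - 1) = 4*j^4 + 34*j^3 + j^2 - 19*j - 5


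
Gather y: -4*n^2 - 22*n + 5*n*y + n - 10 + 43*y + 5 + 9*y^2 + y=-4*n^2 - 21*n + 9*y^2 + y*(5*n + 44) - 5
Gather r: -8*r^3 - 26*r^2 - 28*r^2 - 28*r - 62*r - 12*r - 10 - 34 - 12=-8*r^3 - 54*r^2 - 102*r - 56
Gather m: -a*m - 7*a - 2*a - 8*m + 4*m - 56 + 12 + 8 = -9*a + m*(-a - 4) - 36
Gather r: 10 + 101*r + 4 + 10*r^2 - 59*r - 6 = 10*r^2 + 42*r + 8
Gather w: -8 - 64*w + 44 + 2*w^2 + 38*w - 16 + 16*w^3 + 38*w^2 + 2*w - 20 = 16*w^3 + 40*w^2 - 24*w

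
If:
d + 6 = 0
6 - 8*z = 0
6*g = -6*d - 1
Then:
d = -6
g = 35/6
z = 3/4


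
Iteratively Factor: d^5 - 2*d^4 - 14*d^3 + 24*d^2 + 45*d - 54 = (d + 3)*(d^4 - 5*d^3 + d^2 + 21*d - 18) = (d - 1)*(d + 3)*(d^3 - 4*d^2 - 3*d + 18) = (d - 1)*(d + 2)*(d + 3)*(d^2 - 6*d + 9) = (d - 3)*(d - 1)*(d + 2)*(d + 3)*(d - 3)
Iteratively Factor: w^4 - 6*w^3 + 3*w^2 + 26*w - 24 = (w - 4)*(w^3 - 2*w^2 - 5*w + 6) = (w - 4)*(w - 3)*(w^2 + w - 2) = (w - 4)*(w - 3)*(w - 1)*(w + 2)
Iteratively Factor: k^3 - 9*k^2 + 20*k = (k - 4)*(k^2 - 5*k) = k*(k - 4)*(k - 5)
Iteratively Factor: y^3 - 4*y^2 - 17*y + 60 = (y - 3)*(y^2 - y - 20) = (y - 3)*(y + 4)*(y - 5)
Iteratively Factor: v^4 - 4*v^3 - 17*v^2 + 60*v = (v)*(v^3 - 4*v^2 - 17*v + 60) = v*(v - 3)*(v^2 - v - 20) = v*(v - 3)*(v + 4)*(v - 5)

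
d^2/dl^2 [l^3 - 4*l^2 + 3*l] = 6*l - 8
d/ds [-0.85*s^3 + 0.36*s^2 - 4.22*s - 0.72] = -2.55*s^2 + 0.72*s - 4.22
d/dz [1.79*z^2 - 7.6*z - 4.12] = 3.58*z - 7.6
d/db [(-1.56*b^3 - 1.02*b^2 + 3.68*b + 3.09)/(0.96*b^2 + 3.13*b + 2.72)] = (-1.4976*b^4 - 9.7656*b^3 - 19.455*b^2 - 11.4816*b + 0.337900000000001)/(0.9216*b^4 + 6.0096*b^3 + 15.0193*b^2 + 17.0272*b + 7.3984)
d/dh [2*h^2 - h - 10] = 4*h - 1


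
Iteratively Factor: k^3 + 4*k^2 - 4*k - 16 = (k - 2)*(k^2 + 6*k + 8) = (k - 2)*(k + 2)*(k + 4)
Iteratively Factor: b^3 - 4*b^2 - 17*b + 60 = (b - 3)*(b^2 - b - 20) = (b - 5)*(b - 3)*(b + 4)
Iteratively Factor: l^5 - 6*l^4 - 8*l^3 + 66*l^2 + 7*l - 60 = (l - 4)*(l^4 - 2*l^3 - 16*l^2 + 2*l + 15) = (l - 4)*(l + 3)*(l^3 - 5*l^2 - l + 5) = (l - 4)*(l - 1)*(l + 3)*(l^2 - 4*l - 5) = (l - 5)*(l - 4)*(l - 1)*(l + 3)*(l + 1)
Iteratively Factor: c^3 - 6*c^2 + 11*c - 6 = (c - 2)*(c^2 - 4*c + 3) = (c - 3)*(c - 2)*(c - 1)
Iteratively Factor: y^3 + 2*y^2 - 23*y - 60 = (y + 4)*(y^2 - 2*y - 15) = (y + 3)*(y + 4)*(y - 5)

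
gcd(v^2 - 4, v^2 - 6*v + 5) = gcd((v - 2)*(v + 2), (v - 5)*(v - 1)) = 1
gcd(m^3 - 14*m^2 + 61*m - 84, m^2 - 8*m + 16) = m - 4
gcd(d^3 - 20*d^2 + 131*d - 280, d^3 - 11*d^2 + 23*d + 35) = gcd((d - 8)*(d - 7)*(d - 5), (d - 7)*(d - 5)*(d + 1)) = d^2 - 12*d + 35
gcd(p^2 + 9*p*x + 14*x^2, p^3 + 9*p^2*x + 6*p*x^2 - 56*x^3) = p + 7*x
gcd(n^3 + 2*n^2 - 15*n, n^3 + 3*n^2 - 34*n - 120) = n + 5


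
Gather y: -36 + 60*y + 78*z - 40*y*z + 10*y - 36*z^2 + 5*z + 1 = y*(70 - 40*z) - 36*z^2 + 83*z - 35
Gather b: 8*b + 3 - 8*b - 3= 0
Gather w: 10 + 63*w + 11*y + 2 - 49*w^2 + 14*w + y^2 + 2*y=-49*w^2 + 77*w + y^2 + 13*y + 12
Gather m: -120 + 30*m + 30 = 30*m - 90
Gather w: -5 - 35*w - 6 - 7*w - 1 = -42*w - 12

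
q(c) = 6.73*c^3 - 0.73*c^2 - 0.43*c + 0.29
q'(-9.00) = 1648.10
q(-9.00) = -4961.14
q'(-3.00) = 185.66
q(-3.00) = -186.70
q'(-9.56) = 1858.76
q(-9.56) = -5942.47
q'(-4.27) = 373.93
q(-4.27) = -535.14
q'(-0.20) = 0.67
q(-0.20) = 0.29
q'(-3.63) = 270.91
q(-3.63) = -329.68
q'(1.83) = 64.51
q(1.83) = 38.30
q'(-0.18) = 0.49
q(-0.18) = 0.30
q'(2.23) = 96.72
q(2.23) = 70.33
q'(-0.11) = -0.03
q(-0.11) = 0.32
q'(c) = 20.19*c^2 - 1.46*c - 0.43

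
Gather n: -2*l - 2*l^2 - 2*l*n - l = -2*l^2 - 2*l*n - 3*l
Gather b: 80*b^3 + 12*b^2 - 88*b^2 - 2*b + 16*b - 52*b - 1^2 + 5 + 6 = 80*b^3 - 76*b^2 - 38*b + 10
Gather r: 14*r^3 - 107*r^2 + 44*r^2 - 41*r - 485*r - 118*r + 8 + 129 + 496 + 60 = 14*r^3 - 63*r^2 - 644*r + 693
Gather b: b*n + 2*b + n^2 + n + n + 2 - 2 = b*(n + 2) + n^2 + 2*n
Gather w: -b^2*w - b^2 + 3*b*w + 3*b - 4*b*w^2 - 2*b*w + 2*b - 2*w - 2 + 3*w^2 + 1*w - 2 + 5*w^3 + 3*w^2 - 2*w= -b^2 + 5*b + 5*w^3 + w^2*(6 - 4*b) + w*(-b^2 + b - 3) - 4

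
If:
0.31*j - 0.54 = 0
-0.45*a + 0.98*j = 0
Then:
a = 3.79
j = 1.74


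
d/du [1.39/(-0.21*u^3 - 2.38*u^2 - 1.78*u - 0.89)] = (0.8757*u^2 + 6.6164*u + 2.4742)/(0.21*u^3 + 2.38*u^2 + 1.78*u + 0.89)^2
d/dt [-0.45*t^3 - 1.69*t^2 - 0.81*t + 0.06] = -1.35*t^2 - 3.38*t - 0.81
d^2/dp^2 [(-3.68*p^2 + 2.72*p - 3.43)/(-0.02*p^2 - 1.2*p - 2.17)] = (-0.178816*p^3 - 0.950040000000005*p^2 + 1.20220799999999*p + 58.40394)/(8.0e-6*p^6 + 0.00144*p^5 + 0.089004*p^4 + 2.04048*p^3 + 9.656934*p^2 + 16.95204*p + 10.218313)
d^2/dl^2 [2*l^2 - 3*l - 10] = 4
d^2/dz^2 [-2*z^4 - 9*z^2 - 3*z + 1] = -24*z^2 - 18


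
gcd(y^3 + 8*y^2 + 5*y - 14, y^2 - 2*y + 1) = y - 1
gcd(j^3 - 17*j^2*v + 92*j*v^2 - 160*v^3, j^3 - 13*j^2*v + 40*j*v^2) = j^2 - 13*j*v + 40*v^2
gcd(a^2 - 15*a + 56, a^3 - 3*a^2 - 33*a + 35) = a - 7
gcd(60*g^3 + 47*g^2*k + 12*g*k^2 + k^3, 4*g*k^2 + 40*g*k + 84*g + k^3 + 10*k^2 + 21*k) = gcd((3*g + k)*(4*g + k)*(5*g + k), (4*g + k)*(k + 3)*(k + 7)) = 4*g + k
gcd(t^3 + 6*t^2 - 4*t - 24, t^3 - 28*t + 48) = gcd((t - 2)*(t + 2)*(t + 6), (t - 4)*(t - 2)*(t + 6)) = t^2 + 4*t - 12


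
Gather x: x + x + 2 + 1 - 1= 2*x + 2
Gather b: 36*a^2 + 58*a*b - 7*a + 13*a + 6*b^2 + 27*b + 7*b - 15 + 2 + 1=36*a^2 + 6*a + 6*b^2 + b*(58*a + 34) - 12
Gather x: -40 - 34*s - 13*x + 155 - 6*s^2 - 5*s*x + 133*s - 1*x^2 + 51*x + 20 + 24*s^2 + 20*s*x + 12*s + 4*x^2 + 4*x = 18*s^2 + 111*s + 3*x^2 + x*(15*s + 42) + 135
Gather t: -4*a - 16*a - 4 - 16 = -20*a - 20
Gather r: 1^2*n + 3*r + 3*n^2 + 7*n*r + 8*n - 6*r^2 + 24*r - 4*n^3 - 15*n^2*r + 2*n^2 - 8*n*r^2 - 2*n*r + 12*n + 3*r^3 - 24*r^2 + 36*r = -4*n^3 + 5*n^2 + 21*n + 3*r^3 + r^2*(-8*n - 30) + r*(-15*n^2 + 5*n + 63)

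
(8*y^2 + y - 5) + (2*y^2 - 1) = 10*y^2 + y - 6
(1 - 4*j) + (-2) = -4*j - 1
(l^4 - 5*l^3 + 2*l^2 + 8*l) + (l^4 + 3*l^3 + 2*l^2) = 2*l^4 - 2*l^3 + 4*l^2 + 8*l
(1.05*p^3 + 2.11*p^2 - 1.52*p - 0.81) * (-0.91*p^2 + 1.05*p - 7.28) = -0.9555*p^5 - 0.8176*p^4 - 4.0453*p^3 - 16.2197*p^2 + 10.2151*p + 5.8968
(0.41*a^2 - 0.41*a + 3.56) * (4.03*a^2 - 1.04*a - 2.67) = 1.6523*a^4 - 2.0787*a^3 + 13.6785*a^2 - 2.6077*a - 9.5052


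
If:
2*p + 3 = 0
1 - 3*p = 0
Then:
No Solution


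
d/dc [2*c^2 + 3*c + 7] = 4*c + 3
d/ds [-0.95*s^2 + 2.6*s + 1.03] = 2.6 - 1.9*s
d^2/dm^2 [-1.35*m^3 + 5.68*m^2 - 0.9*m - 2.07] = 11.36 - 8.1*m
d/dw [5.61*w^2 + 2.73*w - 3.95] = 11.22*w + 2.73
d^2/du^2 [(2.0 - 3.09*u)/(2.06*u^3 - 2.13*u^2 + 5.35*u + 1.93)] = (-78.676344*u^5 + 183.196212*u^4 - 100.337862*u^3 + 334.117464*u^2 - 260.671686*u + 194.74519)/(8.741816*u^9 - 27.116604*u^8 + 96.147822*u^7 - 125.941533*u^6 + 198.893571*u^5 - 29.005944*u^4 + 44.190367*u^3 + 141.922164*u^2 + 59.784645*u + 7.189057)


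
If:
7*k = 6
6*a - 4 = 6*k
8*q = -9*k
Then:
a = 32/21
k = 6/7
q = -27/28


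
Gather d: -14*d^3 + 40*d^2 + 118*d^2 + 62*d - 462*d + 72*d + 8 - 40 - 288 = -14*d^3 + 158*d^2 - 328*d - 320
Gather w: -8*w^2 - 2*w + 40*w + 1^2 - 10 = -8*w^2 + 38*w - 9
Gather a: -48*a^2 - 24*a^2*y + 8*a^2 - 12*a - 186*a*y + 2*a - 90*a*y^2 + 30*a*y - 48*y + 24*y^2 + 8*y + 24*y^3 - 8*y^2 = a^2*(-24*y - 40) + a*(-90*y^2 - 156*y - 10) + 24*y^3 + 16*y^2 - 40*y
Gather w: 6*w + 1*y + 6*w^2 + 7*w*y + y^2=6*w^2 + w*(7*y + 6) + y^2 + y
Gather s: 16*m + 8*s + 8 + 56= 16*m + 8*s + 64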